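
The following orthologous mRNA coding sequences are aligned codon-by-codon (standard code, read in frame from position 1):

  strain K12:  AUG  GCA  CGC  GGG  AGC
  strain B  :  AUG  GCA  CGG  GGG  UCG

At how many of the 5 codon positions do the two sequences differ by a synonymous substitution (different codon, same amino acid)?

2

Codon 1: AUG Met / AUG Met — identical.
Codon 2: GCA Ala / GCA Ala — identical.
Codon 3: CGC Arg / CGG Arg — synonymous.
Codon 4: GGG Gly / GGG Gly — identical.
Codon 5: AGC Ser / UCG Ser — synonymous.
Synonymous differences: 2.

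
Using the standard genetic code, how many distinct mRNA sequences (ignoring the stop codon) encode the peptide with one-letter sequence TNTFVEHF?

2048

Thr: 4 codons.
Asn: 2 codons.
Thr: 4 codons.
Phe: 2 codons.
Val: 4 codons.
Glu: 2 codons.
His: 2 codons.
Phe: 2 codons.
4 × 2 × 4 × 2 × 4 × 2 × 2 × 2 = 2048.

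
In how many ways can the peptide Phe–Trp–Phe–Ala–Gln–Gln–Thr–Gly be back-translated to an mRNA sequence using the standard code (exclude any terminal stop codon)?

1024

Phe: 2 codons.
Trp: 1 codon.
Phe: 2 codons.
Ala: 4 codons.
Gln: 2 codons.
Gln: 2 codons.
Thr: 4 codons.
Gly: 4 codons.
2 × 1 × 2 × 4 × 2 × 2 × 4 × 4 = 1024.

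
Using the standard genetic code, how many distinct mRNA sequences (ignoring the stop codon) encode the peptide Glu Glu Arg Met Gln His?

Glu: 2 codons.
Glu: 2 codons.
Arg: 6 codons.
Met: 1 codon.
Gln: 2 codons.
His: 2 codons.
2 × 2 × 6 × 1 × 2 × 2 = 96.

96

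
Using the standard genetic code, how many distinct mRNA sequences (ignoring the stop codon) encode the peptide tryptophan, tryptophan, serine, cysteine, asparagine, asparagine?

Trp: 1 codon.
Trp: 1 codon.
Ser: 6 codons.
Cys: 2 codons.
Asn: 2 codons.
Asn: 2 codons.
1 × 1 × 6 × 2 × 2 × 2 = 48.

48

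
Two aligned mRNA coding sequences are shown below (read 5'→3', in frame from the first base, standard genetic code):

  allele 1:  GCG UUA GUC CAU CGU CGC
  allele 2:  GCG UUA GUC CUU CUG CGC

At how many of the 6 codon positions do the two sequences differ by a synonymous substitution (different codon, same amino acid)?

0

Codon 1: GCG Ala / GCG Ala — identical.
Codon 2: UUA Leu / UUA Leu — identical.
Codon 3: GUC Val / GUC Val — identical.
Codon 4: CAU His / CUU Leu — nonsynonymous.
Codon 5: CGU Arg / CUG Leu — nonsynonymous.
Codon 6: CGC Arg / CGC Arg — identical.
Synonymous differences: 0.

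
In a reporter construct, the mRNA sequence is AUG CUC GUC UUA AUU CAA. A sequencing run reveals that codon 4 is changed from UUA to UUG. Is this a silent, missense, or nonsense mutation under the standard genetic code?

silent

Position 12 falls in codon 4: UUA → Leu.
After the substitution the codon is UUG → Leu.
Both encode Leu, so the change is synonymous.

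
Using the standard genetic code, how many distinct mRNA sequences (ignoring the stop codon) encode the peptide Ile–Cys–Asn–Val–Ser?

Ile: 3 codons.
Cys: 2 codons.
Asn: 2 codons.
Val: 4 codons.
Ser: 6 codons.
3 × 2 × 2 × 4 × 6 = 288.

288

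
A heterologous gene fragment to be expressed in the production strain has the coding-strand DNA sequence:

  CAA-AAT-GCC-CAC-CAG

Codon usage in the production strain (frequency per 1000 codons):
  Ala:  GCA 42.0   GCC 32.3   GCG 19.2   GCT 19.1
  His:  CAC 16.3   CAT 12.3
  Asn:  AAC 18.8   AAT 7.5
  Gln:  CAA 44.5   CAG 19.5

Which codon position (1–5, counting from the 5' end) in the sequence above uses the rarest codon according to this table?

Codon 1 CAA (Gln): 44.5 per 1000.
Codon 2 AAT (Asn): 7.5 per 1000.
Codon 3 GCC (Ala): 32.3 per 1000.
Codon 4 CAC (His): 16.3 per 1000.
Codon 5 CAG (Gln): 19.5 per 1000.
Lowest frequency is 7.5 at codon 2.

2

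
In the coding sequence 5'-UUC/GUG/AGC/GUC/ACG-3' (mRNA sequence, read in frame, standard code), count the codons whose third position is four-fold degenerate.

3

Codon 1 UUC (Phe): third position 2-fold.
Codon 2 GUG (Val): third position 4-fold.
Codon 3 AGC (Ser): third position 2-fold.
Codon 4 GUC (Val): third position 4-fold.
Codon 5 ACG (Thr): third position 4-fold.
Four-fold degenerate third positions: 3.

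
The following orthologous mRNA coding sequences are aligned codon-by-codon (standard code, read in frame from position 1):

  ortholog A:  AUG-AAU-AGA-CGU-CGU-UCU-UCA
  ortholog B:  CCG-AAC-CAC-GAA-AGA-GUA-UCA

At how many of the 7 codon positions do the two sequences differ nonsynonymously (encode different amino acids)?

4

Codon 1: AUG Met / CCG Pro — nonsynonymous.
Codon 2: AAU Asn / AAC Asn — synonymous.
Codon 3: AGA Arg / CAC His — nonsynonymous.
Codon 4: CGU Arg / GAA Glu — nonsynonymous.
Codon 5: CGU Arg / AGA Arg — synonymous.
Codon 6: UCU Ser / GUA Val — nonsynonymous.
Codon 7: UCA Ser / UCA Ser — identical.
Nonsynonymous differences: 4.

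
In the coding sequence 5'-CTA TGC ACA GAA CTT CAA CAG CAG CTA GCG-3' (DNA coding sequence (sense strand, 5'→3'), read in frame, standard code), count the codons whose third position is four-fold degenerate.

Codon 1 CTA (Leu): third position 4-fold.
Codon 2 TGC (Cys): third position 2-fold.
Codon 3 ACA (Thr): third position 4-fold.
Codon 4 GAA (Glu): third position 2-fold.
Codon 5 CTT (Leu): third position 4-fold.
Codon 6 CAA (Gln): third position 2-fold.
Codon 7 CAG (Gln): third position 2-fold.
Codon 8 CAG (Gln): third position 2-fold.
Codon 9 CTA (Leu): third position 4-fold.
Codon 10 GCG (Ala): third position 4-fold.
Four-fold degenerate third positions: 5.

5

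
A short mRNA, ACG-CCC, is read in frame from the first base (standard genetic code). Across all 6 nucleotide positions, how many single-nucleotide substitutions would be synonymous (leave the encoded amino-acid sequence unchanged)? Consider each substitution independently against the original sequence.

6

Codon 1 (ACG, Thr): 3 synonymous substitutions.
Codon 2 (CCC, Pro): 3 synonymous substitutions.
Total: 3 + 3 = 6.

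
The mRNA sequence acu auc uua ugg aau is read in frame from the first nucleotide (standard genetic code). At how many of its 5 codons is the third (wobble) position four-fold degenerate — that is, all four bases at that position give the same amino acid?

1

Codon 1 ACU (Thr): third position 4-fold.
Codon 2 AUC (Ile): third position 3-fold.
Codon 3 UUA (Leu): third position 2-fold.
Codon 4 UGG (Trp): third position 1-fold.
Codon 5 AAU (Asn): third position 2-fold.
Four-fold degenerate third positions: 1.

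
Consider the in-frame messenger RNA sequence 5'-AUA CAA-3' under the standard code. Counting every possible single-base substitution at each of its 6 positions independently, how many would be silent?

Codon 1 (AUA, Ile): 2 synonymous substitutions.
Codon 2 (CAA, Gln): 1 synonymous substitution.
Total: 2 + 1 = 3.

3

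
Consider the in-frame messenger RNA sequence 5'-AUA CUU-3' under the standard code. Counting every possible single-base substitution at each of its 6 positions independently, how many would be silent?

5

Codon 1 (AUA, Ile): 2 synonymous substitutions.
Codon 2 (CUU, Leu): 3 synonymous substitutions.
Total: 2 + 3 = 5.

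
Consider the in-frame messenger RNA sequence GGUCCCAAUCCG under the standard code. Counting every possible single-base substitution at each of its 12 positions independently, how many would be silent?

Codon 1 (GGU, Gly): 3 synonymous substitutions.
Codon 2 (CCC, Pro): 3 synonymous substitutions.
Codon 3 (AAU, Asn): 1 synonymous substitution.
Codon 4 (CCG, Pro): 3 synonymous substitutions.
Total: 3 + 3 + 1 + 3 = 10.

10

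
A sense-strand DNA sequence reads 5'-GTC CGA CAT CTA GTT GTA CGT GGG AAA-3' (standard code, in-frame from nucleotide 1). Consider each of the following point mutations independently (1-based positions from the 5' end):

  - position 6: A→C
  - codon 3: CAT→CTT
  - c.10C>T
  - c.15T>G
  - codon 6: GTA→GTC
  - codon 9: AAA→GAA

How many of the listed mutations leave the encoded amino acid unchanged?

Codon 2: CGA (Arg) → CGC (Arg) — synonymous.
Codon 3: CAT (His) → CTT (Leu) — missense.
Codon 4: CTA (Leu) → TTA (Leu) — synonymous.
Codon 5: GTT (Val) → GTG (Val) — synonymous.
Codon 6: GTA (Val) → GTC (Val) — synonymous.
Codon 9: AAA (Lys) → GAA (Glu) — missense.
Synonymous: 4 of 6.

4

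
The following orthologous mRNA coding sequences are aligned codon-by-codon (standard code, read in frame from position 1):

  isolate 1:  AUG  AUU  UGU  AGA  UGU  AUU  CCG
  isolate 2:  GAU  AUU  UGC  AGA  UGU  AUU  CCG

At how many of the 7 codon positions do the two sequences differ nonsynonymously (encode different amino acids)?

Codon 1: AUG Met / GAU Asp — nonsynonymous.
Codon 2: AUU Ile / AUU Ile — identical.
Codon 3: UGU Cys / UGC Cys — synonymous.
Codon 4: AGA Arg / AGA Arg — identical.
Codon 5: UGU Cys / UGU Cys — identical.
Codon 6: AUU Ile / AUU Ile — identical.
Codon 7: CCG Pro / CCG Pro — identical.
Nonsynonymous differences: 1.

1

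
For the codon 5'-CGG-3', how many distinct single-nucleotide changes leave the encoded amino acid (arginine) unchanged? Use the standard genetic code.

4

Position 1: AGG → 1 synonymous.
Position 2: none → 0 synonymous.
Position 3: CGT, CGC, CGA → 3 synonymous.
Total: 1 + 0 + 3 = 4.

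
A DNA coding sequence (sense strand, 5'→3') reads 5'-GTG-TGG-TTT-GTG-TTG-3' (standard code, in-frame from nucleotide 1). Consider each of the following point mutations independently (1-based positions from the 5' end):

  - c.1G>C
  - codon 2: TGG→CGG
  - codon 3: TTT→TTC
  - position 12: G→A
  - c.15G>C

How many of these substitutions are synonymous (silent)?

Codon 1: GTG (Val) → CTG (Leu) — missense.
Codon 2: TGG (Trp) → CGG (Arg) — missense.
Codon 3: TTT (Phe) → TTC (Phe) — synonymous.
Codon 4: GTG (Val) → GTA (Val) — synonymous.
Codon 5: TTG (Leu) → TTC (Phe) — missense.
Synonymous: 2 of 5.

2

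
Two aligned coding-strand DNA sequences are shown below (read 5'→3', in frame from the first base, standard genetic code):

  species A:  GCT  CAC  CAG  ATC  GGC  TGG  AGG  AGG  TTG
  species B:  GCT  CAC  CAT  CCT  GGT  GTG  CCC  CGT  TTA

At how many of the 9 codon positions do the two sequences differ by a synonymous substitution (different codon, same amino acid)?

3

Codon 1: GCT Ala / GCT Ala — identical.
Codon 2: CAC His / CAC His — identical.
Codon 3: CAG Gln / CAT His — nonsynonymous.
Codon 4: ATC Ile / CCT Pro — nonsynonymous.
Codon 5: GGC Gly / GGT Gly — synonymous.
Codon 6: TGG Trp / GTG Val — nonsynonymous.
Codon 7: AGG Arg / CCC Pro — nonsynonymous.
Codon 8: AGG Arg / CGT Arg — synonymous.
Codon 9: TTG Leu / TTA Leu — synonymous.
Synonymous differences: 3.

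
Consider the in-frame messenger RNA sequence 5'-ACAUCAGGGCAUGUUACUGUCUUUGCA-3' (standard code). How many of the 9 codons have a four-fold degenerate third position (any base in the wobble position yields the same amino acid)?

7

Codon 1 ACA (Thr): third position 4-fold.
Codon 2 UCA (Ser): third position 4-fold.
Codon 3 GGG (Gly): third position 4-fold.
Codon 4 CAU (His): third position 2-fold.
Codon 5 GUU (Val): third position 4-fold.
Codon 6 ACU (Thr): third position 4-fold.
Codon 7 GUC (Val): third position 4-fold.
Codon 8 UUU (Phe): third position 2-fold.
Codon 9 GCA (Ala): third position 4-fold.
Four-fold degenerate third positions: 7.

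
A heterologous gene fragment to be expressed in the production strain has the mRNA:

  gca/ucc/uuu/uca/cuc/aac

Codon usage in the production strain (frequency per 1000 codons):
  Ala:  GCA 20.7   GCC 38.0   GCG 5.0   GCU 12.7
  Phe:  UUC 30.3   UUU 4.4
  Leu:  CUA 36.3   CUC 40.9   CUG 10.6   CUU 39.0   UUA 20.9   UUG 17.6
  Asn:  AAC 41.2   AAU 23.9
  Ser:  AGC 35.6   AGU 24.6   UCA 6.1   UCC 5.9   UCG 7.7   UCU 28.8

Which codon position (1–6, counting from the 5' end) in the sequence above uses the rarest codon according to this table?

3

Codon 1 GCA (Ala): 20.7 per 1000.
Codon 2 UCC (Ser): 5.9 per 1000.
Codon 3 UUU (Phe): 4.4 per 1000.
Codon 4 UCA (Ser): 6.1 per 1000.
Codon 5 CUC (Leu): 40.9 per 1000.
Codon 6 AAC (Asn): 41.2 per 1000.
Lowest frequency is 4.4 at codon 3.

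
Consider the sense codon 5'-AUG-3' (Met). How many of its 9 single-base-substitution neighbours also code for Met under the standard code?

Position 1: none → 0 synonymous.
Position 2: none → 0 synonymous.
Position 3: none → 0 synonymous.
Total: 0 + 0 + 0 = 0.

0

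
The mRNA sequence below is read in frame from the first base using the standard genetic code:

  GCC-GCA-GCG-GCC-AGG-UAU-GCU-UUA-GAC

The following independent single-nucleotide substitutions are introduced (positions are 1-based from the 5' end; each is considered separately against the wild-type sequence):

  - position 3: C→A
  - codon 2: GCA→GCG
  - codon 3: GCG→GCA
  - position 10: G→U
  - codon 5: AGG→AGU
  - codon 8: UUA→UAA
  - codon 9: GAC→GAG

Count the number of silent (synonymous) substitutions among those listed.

3

Codon 1: GCC (Ala) → GCA (Ala) — synonymous.
Codon 2: GCA (Ala) → GCG (Ala) — synonymous.
Codon 3: GCG (Ala) → GCA (Ala) — synonymous.
Codon 4: GCC (Ala) → UCC (Ser) — missense.
Codon 5: AGG (Arg) → AGU (Ser) — missense.
Codon 8: UUA (Leu) → UAA (Stop) — nonsense.
Codon 9: GAC (Asp) → GAG (Glu) — missense.
Synonymous: 3 of 7.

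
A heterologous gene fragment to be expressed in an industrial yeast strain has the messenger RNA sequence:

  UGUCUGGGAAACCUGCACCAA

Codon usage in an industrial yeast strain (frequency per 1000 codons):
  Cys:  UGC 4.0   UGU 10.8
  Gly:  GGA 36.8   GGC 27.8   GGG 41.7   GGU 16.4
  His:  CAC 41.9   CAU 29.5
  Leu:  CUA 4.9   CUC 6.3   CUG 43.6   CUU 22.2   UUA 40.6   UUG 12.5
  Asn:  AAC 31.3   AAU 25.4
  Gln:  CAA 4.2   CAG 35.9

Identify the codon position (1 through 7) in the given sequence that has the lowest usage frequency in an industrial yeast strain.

7

Codon 1 UGU (Cys): 10.8 per 1000.
Codon 2 CUG (Leu): 43.6 per 1000.
Codon 3 GGA (Gly): 36.8 per 1000.
Codon 4 AAC (Asn): 31.3 per 1000.
Codon 5 CUG (Leu): 43.6 per 1000.
Codon 6 CAC (His): 41.9 per 1000.
Codon 7 CAA (Gln): 4.2 per 1000.
Lowest frequency is 4.2 at codon 7.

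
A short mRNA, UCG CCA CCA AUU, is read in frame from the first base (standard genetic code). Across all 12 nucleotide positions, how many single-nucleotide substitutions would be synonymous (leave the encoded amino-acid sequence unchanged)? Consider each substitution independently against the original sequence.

Codon 1 (UCG, Ser): 3 synonymous substitutions.
Codon 2 (CCA, Pro): 3 synonymous substitutions.
Codon 3 (CCA, Pro): 3 synonymous substitutions.
Codon 4 (AUU, Ile): 2 synonymous substitutions.
Total: 3 + 3 + 3 + 2 = 11.

11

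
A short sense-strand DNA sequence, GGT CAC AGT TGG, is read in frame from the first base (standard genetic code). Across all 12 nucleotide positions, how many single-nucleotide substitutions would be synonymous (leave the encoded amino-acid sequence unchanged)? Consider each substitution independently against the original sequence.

5

Codon 1 (GGT, Gly): 3 synonymous substitutions.
Codon 2 (CAC, His): 1 synonymous substitution.
Codon 3 (AGT, Ser): 1 synonymous substitution.
Codon 4 (TGG, Trp): 0 synonymous substitutions.
Total: 3 + 1 + 1 + 0 = 5.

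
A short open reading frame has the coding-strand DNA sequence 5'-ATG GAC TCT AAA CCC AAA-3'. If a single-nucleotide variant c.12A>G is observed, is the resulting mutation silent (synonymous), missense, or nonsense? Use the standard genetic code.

Position 12 falls in codon 4: AAA → Lys.
After the substitution the codon is AAG → Lys.
Both encode Lys, so the change is synonymous.

silent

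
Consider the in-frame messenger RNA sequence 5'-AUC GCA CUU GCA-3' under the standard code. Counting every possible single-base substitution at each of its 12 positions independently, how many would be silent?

11

Codon 1 (AUC, Ile): 2 synonymous substitutions.
Codon 2 (GCA, Ala): 3 synonymous substitutions.
Codon 3 (CUU, Leu): 3 synonymous substitutions.
Codon 4 (GCA, Ala): 3 synonymous substitutions.
Total: 2 + 3 + 3 + 3 = 11.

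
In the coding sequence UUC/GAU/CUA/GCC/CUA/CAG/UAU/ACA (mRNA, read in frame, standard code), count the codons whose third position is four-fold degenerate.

4

Codon 1 UUC (Phe): third position 2-fold.
Codon 2 GAU (Asp): third position 2-fold.
Codon 3 CUA (Leu): third position 4-fold.
Codon 4 GCC (Ala): third position 4-fold.
Codon 5 CUA (Leu): third position 4-fold.
Codon 6 CAG (Gln): third position 2-fold.
Codon 7 UAU (Tyr): third position 2-fold.
Codon 8 ACA (Thr): third position 4-fold.
Four-fold degenerate third positions: 4.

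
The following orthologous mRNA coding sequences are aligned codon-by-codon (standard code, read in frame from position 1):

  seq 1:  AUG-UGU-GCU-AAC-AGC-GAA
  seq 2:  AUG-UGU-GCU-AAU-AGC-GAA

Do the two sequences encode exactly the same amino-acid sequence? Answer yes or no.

yes

Codon 1: AUG Met / AUG Met — identical.
Codon 2: UGU Cys / UGU Cys — identical.
Codon 3: GCU Ala / GCU Ala — identical.
Codon 4: AAC Asn / AAU Asn — synonymous.
Codon 5: AGC Ser / AGC Ser — identical.
Codon 6: GAA Glu / GAA Glu — identical.
Nonsynonymous differences: 0 → same protein.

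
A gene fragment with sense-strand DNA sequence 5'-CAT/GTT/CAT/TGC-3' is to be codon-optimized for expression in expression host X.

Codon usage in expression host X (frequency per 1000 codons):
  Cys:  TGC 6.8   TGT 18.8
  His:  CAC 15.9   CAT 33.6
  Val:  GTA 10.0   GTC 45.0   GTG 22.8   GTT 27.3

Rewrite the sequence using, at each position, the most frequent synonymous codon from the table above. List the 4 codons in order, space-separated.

Codon 1 (His): best is CAT at 33.6.
Codon 2 (Val): best is GTC at 45.0.
Codon 3 (His): best is CAT at 33.6.
Codon 4 (Cys): best is TGT at 18.8.

CAT GTC CAT TGT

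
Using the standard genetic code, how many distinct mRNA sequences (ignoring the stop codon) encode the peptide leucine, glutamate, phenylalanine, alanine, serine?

Leu: 6 codons.
Glu: 2 codons.
Phe: 2 codons.
Ala: 4 codons.
Ser: 6 codons.
6 × 2 × 2 × 4 × 6 = 576.

576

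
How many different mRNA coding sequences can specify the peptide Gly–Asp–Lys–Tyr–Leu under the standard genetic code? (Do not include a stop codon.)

192

Gly: 4 codons.
Asp: 2 codons.
Lys: 2 codons.
Tyr: 2 codons.
Leu: 6 codons.
4 × 2 × 2 × 2 × 6 = 192.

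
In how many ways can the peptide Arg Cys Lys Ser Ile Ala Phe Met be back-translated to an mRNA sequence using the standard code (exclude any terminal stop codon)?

Arg: 6 codons.
Cys: 2 codons.
Lys: 2 codons.
Ser: 6 codons.
Ile: 3 codons.
Ala: 4 codons.
Phe: 2 codons.
Met: 1 codon.
6 × 2 × 2 × 6 × 3 × 4 × 2 × 1 = 3456.

3456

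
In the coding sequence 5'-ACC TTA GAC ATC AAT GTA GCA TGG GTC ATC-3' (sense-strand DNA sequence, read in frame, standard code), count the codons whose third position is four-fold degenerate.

Codon 1 ACC (Thr): third position 4-fold.
Codon 2 TTA (Leu): third position 2-fold.
Codon 3 GAC (Asp): third position 2-fold.
Codon 4 ATC (Ile): third position 3-fold.
Codon 5 AAT (Asn): third position 2-fold.
Codon 6 GTA (Val): third position 4-fold.
Codon 7 GCA (Ala): third position 4-fold.
Codon 8 TGG (Trp): third position 1-fold.
Codon 9 GTC (Val): third position 4-fold.
Codon 10 ATC (Ile): third position 3-fold.
Four-fold degenerate third positions: 4.

4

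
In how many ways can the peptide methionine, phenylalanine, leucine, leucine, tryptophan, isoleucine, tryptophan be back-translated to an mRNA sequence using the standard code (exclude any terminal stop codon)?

216

Met: 1 codon.
Phe: 2 codons.
Leu: 6 codons.
Leu: 6 codons.
Trp: 1 codon.
Ile: 3 codons.
Trp: 1 codon.
1 × 2 × 6 × 6 × 1 × 3 × 1 = 216.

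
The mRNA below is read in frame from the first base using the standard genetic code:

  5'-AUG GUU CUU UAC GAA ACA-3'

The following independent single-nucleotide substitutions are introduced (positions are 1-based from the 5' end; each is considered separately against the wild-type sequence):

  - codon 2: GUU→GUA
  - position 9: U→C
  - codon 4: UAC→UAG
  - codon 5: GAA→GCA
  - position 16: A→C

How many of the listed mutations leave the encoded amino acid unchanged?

2

Codon 2: GUU (Val) → GUA (Val) — synonymous.
Codon 3: CUU (Leu) → CUC (Leu) — synonymous.
Codon 4: UAC (Tyr) → UAG (Stop) — nonsense.
Codon 5: GAA (Glu) → GCA (Ala) — missense.
Codon 6: ACA (Thr) → CCA (Pro) — missense.
Synonymous: 2 of 5.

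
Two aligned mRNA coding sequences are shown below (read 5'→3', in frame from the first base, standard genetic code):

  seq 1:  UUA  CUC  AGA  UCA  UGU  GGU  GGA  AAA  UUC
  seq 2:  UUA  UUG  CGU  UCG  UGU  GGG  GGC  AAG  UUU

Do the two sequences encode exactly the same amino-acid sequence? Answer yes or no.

Codon 1: UUA Leu / UUA Leu — identical.
Codon 2: CUC Leu / UUG Leu — synonymous.
Codon 3: AGA Arg / CGU Arg — synonymous.
Codon 4: UCA Ser / UCG Ser — synonymous.
Codon 5: UGU Cys / UGU Cys — identical.
Codon 6: GGU Gly / GGG Gly — synonymous.
Codon 7: GGA Gly / GGC Gly — synonymous.
Codon 8: AAA Lys / AAG Lys — synonymous.
Codon 9: UUC Phe / UUU Phe — synonymous.
Nonsynonymous differences: 0 → same protein.

yes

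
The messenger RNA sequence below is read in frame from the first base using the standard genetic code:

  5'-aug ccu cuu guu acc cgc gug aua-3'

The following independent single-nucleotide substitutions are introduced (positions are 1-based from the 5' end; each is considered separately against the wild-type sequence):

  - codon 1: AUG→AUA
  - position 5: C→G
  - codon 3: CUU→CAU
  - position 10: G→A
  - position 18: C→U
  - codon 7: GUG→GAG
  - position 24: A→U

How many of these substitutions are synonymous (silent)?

2

Codon 1: AUG (Met) → AUA (Ile) — missense.
Codon 2: CCU (Pro) → CGU (Arg) — missense.
Codon 3: CUU (Leu) → CAU (His) — missense.
Codon 4: GUU (Val) → AUU (Ile) — missense.
Codon 6: CGC (Arg) → CGU (Arg) — synonymous.
Codon 7: GUG (Val) → GAG (Glu) — missense.
Codon 8: AUA (Ile) → AUU (Ile) — synonymous.
Synonymous: 2 of 7.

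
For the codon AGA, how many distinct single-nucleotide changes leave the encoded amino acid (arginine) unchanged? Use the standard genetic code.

2

Position 1: CGA → 1 synonymous.
Position 2: none → 0 synonymous.
Position 3: AGG → 1 synonymous.
Total: 1 + 0 + 1 = 2.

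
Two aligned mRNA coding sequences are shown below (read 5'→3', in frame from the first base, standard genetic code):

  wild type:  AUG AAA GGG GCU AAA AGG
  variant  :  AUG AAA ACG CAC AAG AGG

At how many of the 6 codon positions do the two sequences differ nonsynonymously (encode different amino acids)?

Codon 1: AUG Met / AUG Met — identical.
Codon 2: AAA Lys / AAA Lys — identical.
Codon 3: GGG Gly / ACG Thr — nonsynonymous.
Codon 4: GCU Ala / CAC His — nonsynonymous.
Codon 5: AAA Lys / AAG Lys — synonymous.
Codon 6: AGG Arg / AGG Arg — identical.
Nonsynonymous differences: 2.

2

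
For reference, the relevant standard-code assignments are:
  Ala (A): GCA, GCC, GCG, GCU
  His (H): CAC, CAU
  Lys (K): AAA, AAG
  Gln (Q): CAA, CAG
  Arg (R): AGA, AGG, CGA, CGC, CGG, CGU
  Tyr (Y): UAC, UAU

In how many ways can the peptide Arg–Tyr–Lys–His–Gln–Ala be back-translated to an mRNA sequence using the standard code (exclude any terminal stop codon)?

384

Arg: 6 codons.
Tyr: 2 codons.
Lys: 2 codons.
His: 2 codons.
Gln: 2 codons.
Ala: 4 codons.
6 × 2 × 2 × 2 × 2 × 4 = 384.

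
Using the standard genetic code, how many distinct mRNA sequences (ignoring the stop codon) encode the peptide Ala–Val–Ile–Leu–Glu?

Ala: 4 codons.
Val: 4 codons.
Ile: 3 codons.
Leu: 6 codons.
Glu: 2 codons.
4 × 4 × 3 × 6 × 2 = 576.

576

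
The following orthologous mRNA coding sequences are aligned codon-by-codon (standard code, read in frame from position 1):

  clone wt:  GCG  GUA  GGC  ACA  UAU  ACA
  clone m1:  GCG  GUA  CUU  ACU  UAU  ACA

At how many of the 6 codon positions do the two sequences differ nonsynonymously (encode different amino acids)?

1

Codon 1: GCG Ala / GCG Ala — identical.
Codon 2: GUA Val / GUA Val — identical.
Codon 3: GGC Gly / CUU Leu — nonsynonymous.
Codon 4: ACA Thr / ACU Thr — synonymous.
Codon 5: UAU Tyr / UAU Tyr — identical.
Codon 6: ACA Thr / ACA Thr — identical.
Nonsynonymous differences: 1.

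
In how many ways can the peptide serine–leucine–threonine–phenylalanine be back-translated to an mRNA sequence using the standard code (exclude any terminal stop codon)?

288

Ser: 6 codons.
Leu: 6 codons.
Thr: 4 codons.
Phe: 2 codons.
6 × 6 × 4 × 2 = 288.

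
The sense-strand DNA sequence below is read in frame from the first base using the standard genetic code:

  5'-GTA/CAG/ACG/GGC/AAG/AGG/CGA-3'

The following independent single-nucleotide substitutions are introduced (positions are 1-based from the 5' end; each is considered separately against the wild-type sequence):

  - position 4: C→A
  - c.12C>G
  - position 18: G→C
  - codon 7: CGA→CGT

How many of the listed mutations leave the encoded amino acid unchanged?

2

Codon 2: CAG (Gln) → AAG (Lys) — missense.
Codon 4: GGC (Gly) → GGG (Gly) — synonymous.
Codon 6: AGG (Arg) → AGC (Ser) — missense.
Codon 7: CGA (Arg) → CGT (Arg) — synonymous.
Synonymous: 2 of 4.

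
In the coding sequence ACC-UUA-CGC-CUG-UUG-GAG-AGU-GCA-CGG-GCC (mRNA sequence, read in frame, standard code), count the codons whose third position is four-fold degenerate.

Codon 1 ACC (Thr): third position 4-fold.
Codon 2 UUA (Leu): third position 2-fold.
Codon 3 CGC (Arg): third position 4-fold.
Codon 4 CUG (Leu): third position 4-fold.
Codon 5 UUG (Leu): third position 2-fold.
Codon 6 GAG (Glu): third position 2-fold.
Codon 7 AGU (Ser): third position 2-fold.
Codon 8 GCA (Ala): third position 4-fold.
Codon 9 CGG (Arg): third position 4-fold.
Codon 10 GCC (Ala): third position 4-fold.
Four-fold degenerate third positions: 6.

6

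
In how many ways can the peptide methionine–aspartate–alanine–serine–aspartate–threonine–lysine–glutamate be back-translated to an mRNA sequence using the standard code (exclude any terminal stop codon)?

Met: 1 codon.
Asp: 2 codons.
Ala: 4 codons.
Ser: 6 codons.
Asp: 2 codons.
Thr: 4 codons.
Lys: 2 codons.
Glu: 2 codons.
1 × 2 × 4 × 6 × 2 × 4 × 2 × 2 = 1536.

1536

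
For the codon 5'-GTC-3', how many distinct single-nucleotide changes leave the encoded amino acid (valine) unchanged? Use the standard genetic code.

Position 1: none → 0 synonymous.
Position 2: none → 0 synonymous.
Position 3: GTT, GTA, GTG → 3 synonymous.
Total: 0 + 0 + 3 = 3.

3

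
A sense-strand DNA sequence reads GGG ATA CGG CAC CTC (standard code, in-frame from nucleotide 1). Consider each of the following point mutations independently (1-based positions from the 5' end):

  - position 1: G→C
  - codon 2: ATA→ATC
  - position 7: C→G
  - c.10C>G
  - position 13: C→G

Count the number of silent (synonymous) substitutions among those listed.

Codon 1: GGG (Gly) → CGG (Arg) — missense.
Codon 2: ATA (Ile) → ATC (Ile) — synonymous.
Codon 3: CGG (Arg) → GGG (Gly) — missense.
Codon 4: CAC (His) → GAC (Asp) — missense.
Codon 5: CTC (Leu) → GTC (Val) — missense.
Synonymous: 1 of 5.

1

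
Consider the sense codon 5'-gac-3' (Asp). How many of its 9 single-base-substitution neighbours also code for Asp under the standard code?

1

Position 1: none → 0 synonymous.
Position 2: none → 0 synonymous.
Position 3: GAU → 1 synonymous.
Total: 0 + 0 + 1 = 1.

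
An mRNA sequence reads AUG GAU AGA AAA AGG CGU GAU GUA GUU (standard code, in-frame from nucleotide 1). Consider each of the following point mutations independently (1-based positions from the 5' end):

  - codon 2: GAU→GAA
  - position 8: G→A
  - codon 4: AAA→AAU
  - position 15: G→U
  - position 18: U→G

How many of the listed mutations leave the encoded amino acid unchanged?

Codon 2: GAU (Asp) → GAA (Glu) — missense.
Codon 3: AGA (Arg) → AAA (Lys) — missense.
Codon 4: AAA (Lys) → AAU (Asn) — missense.
Codon 5: AGG (Arg) → AGU (Ser) — missense.
Codon 6: CGU (Arg) → CGG (Arg) — synonymous.
Synonymous: 1 of 5.

1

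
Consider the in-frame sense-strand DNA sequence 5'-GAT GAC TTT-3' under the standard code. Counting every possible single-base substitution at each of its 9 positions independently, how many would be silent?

3

Codon 1 (GAT, Asp): 1 synonymous substitution.
Codon 2 (GAC, Asp): 1 synonymous substitution.
Codon 3 (TTT, Phe): 1 synonymous substitution.
Total: 1 + 1 + 1 = 3.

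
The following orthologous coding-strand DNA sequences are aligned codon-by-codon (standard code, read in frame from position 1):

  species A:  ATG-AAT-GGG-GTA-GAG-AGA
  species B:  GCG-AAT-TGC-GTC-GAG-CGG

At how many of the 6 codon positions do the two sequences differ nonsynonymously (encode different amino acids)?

2

Codon 1: ATG Met / GCG Ala — nonsynonymous.
Codon 2: AAT Asn / AAT Asn — identical.
Codon 3: GGG Gly / TGC Cys — nonsynonymous.
Codon 4: GTA Val / GTC Val — synonymous.
Codon 5: GAG Glu / GAG Glu — identical.
Codon 6: AGA Arg / CGG Arg — synonymous.
Nonsynonymous differences: 2.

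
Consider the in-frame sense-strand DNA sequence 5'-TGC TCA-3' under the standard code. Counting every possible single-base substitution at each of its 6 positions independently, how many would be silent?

Codon 1 (TGC, Cys): 1 synonymous substitution.
Codon 2 (TCA, Ser): 3 synonymous substitutions.
Total: 1 + 3 = 4.

4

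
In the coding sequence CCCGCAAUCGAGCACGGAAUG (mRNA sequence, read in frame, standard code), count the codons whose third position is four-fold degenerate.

3

Codon 1 CCC (Pro): third position 4-fold.
Codon 2 GCA (Ala): third position 4-fold.
Codon 3 AUC (Ile): third position 3-fold.
Codon 4 GAG (Glu): third position 2-fold.
Codon 5 CAC (His): third position 2-fold.
Codon 6 GGA (Gly): third position 4-fold.
Codon 7 AUG (Met): third position 1-fold.
Four-fold degenerate third positions: 3.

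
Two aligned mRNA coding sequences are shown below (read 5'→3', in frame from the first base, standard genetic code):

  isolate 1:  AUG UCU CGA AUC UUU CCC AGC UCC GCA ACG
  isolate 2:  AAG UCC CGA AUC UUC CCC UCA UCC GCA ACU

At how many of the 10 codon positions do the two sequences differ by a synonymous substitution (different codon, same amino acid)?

Codon 1: AUG Met / AAG Lys — nonsynonymous.
Codon 2: UCU Ser / UCC Ser — synonymous.
Codon 3: CGA Arg / CGA Arg — identical.
Codon 4: AUC Ile / AUC Ile — identical.
Codon 5: UUU Phe / UUC Phe — synonymous.
Codon 6: CCC Pro / CCC Pro — identical.
Codon 7: AGC Ser / UCA Ser — synonymous.
Codon 8: UCC Ser / UCC Ser — identical.
Codon 9: GCA Ala / GCA Ala — identical.
Codon 10: ACG Thr / ACU Thr — synonymous.
Synonymous differences: 4.

4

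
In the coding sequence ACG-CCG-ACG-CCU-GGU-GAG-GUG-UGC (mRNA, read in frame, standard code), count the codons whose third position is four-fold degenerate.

Codon 1 ACG (Thr): third position 4-fold.
Codon 2 CCG (Pro): third position 4-fold.
Codon 3 ACG (Thr): third position 4-fold.
Codon 4 CCU (Pro): third position 4-fold.
Codon 5 GGU (Gly): third position 4-fold.
Codon 6 GAG (Glu): third position 2-fold.
Codon 7 GUG (Val): third position 4-fold.
Codon 8 UGC (Cys): third position 2-fold.
Four-fold degenerate third positions: 6.

6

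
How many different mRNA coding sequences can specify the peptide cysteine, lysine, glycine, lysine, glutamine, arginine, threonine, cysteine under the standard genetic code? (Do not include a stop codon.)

3072

Cys: 2 codons.
Lys: 2 codons.
Gly: 4 codons.
Lys: 2 codons.
Gln: 2 codons.
Arg: 6 codons.
Thr: 4 codons.
Cys: 2 codons.
2 × 2 × 4 × 2 × 2 × 6 × 4 × 2 = 3072.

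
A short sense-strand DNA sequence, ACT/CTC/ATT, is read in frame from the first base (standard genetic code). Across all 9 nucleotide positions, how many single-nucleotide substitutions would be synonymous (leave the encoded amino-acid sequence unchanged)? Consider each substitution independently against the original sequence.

Codon 1 (ACT, Thr): 3 synonymous substitutions.
Codon 2 (CTC, Leu): 3 synonymous substitutions.
Codon 3 (ATT, Ile): 2 synonymous substitutions.
Total: 3 + 3 + 2 = 8.

8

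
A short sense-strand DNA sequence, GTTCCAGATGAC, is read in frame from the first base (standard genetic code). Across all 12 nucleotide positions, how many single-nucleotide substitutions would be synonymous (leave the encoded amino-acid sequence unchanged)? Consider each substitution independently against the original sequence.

Codon 1 (GTT, Val): 3 synonymous substitutions.
Codon 2 (CCA, Pro): 3 synonymous substitutions.
Codon 3 (GAT, Asp): 1 synonymous substitution.
Codon 4 (GAC, Asp): 1 synonymous substitution.
Total: 3 + 3 + 1 + 1 = 8.

8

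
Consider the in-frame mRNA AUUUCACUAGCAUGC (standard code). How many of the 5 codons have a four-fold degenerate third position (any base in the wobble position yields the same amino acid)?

3

Codon 1 AUU (Ile): third position 3-fold.
Codon 2 UCA (Ser): third position 4-fold.
Codon 3 CUA (Leu): third position 4-fold.
Codon 4 GCA (Ala): third position 4-fold.
Codon 5 UGC (Cys): third position 2-fold.
Four-fold degenerate third positions: 3.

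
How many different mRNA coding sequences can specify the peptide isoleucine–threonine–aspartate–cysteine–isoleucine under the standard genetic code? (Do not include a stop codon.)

Ile: 3 codons.
Thr: 4 codons.
Asp: 2 codons.
Cys: 2 codons.
Ile: 3 codons.
3 × 4 × 2 × 2 × 3 = 144.

144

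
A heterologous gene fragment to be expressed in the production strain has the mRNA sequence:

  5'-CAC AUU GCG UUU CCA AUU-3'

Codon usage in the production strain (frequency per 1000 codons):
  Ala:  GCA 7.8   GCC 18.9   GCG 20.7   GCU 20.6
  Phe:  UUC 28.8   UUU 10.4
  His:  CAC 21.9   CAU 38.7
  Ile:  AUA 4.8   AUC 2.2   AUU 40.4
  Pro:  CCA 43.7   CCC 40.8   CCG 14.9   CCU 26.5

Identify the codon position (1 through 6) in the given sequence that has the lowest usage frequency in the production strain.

4

Codon 1 CAC (His): 21.9 per 1000.
Codon 2 AUU (Ile): 40.4 per 1000.
Codon 3 GCG (Ala): 20.7 per 1000.
Codon 4 UUU (Phe): 10.4 per 1000.
Codon 5 CCA (Pro): 43.7 per 1000.
Codon 6 AUU (Ile): 40.4 per 1000.
Lowest frequency is 10.4 at codon 4.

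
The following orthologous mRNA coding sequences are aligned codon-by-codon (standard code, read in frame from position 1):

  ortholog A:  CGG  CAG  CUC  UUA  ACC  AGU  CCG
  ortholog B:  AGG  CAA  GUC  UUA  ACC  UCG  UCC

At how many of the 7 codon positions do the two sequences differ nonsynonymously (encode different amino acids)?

2

Codon 1: CGG Arg / AGG Arg — synonymous.
Codon 2: CAG Gln / CAA Gln — synonymous.
Codon 3: CUC Leu / GUC Val — nonsynonymous.
Codon 4: UUA Leu / UUA Leu — identical.
Codon 5: ACC Thr / ACC Thr — identical.
Codon 6: AGU Ser / UCG Ser — synonymous.
Codon 7: CCG Pro / UCC Ser — nonsynonymous.
Nonsynonymous differences: 2.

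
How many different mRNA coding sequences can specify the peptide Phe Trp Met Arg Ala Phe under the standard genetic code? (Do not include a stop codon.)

96

Phe: 2 codons.
Trp: 1 codon.
Met: 1 codon.
Arg: 6 codons.
Ala: 4 codons.
Phe: 2 codons.
2 × 1 × 1 × 6 × 4 × 2 = 96.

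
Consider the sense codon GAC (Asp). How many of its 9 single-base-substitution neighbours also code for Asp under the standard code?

Position 1: none → 0 synonymous.
Position 2: none → 0 synonymous.
Position 3: GAU → 1 synonymous.
Total: 0 + 0 + 1 = 1.

1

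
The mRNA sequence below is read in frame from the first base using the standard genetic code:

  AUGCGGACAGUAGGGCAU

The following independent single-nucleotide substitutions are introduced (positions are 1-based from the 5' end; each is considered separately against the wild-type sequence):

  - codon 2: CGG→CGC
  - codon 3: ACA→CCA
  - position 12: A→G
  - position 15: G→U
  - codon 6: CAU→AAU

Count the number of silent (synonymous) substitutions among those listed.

3

Codon 2: CGG (Arg) → CGC (Arg) — synonymous.
Codon 3: ACA (Thr) → CCA (Pro) — missense.
Codon 4: GUA (Val) → GUG (Val) — synonymous.
Codon 5: GGG (Gly) → GGU (Gly) — synonymous.
Codon 6: CAU (His) → AAU (Asn) — missense.
Synonymous: 3 of 5.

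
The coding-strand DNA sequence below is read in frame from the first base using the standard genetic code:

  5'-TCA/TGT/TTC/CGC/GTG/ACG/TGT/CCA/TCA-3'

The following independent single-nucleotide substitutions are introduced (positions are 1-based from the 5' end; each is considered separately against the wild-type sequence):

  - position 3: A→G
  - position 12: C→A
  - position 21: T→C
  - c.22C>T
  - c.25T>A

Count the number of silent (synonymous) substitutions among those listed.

Codon 1: TCA (Ser) → TCG (Ser) — synonymous.
Codon 4: CGC (Arg) → CGA (Arg) — synonymous.
Codon 7: TGT (Cys) → TGC (Cys) — synonymous.
Codon 8: CCA (Pro) → TCA (Ser) — missense.
Codon 9: TCA (Ser) → ACA (Thr) — missense.
Synonymous: 3 of 5.

3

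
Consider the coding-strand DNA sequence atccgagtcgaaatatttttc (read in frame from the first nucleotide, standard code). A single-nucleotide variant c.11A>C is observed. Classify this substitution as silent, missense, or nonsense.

missense

Position 11 falls in codon 4: GAA → Glu.
After the substitution the codon is GCA → Ala.
Glu ≠ Ala, so this is a missense mutation.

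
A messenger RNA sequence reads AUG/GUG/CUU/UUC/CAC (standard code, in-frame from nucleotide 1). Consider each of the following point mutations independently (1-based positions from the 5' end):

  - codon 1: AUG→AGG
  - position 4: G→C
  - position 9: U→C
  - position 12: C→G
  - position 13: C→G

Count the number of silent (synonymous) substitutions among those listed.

1

Codon 1: AUG (Met) → AGG (Arg) — missense.
Codon 2: GUG (Val) → CUG (Leu) — missense.
Codon 3: CUU (Leu) → CUC (Leu) — synonymous.
Codon 4: UUC (Phe) → UUG (Leu) — missense.
Codon 5: CAC (His) → GAC (Asp) — missense.
Synonymous: 1 of 5.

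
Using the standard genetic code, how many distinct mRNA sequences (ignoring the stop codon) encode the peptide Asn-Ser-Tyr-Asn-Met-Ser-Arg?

1728

Asn: 2 codons.
Ser: 6 codons.
Tyr: 2 codons.
Asn: 2 codons.
Met: 1 codon.
Ser: 6 codons.
Arg: 6 codons.
2 × 6 × 2 × 2 × 1 × 6 × 6 = 1728.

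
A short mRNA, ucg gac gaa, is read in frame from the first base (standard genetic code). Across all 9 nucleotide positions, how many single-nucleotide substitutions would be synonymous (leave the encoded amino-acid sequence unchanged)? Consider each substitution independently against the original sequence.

5

Codon 1 (UCG, Ser): 3 synonymous substitutions.
Codon 2 (GAC, Asp): 1 synonymous substitution.
Codon 3 (GAA, Glu): 1 synonymous substitution.
Total: 3 + 1 + 1 = 5.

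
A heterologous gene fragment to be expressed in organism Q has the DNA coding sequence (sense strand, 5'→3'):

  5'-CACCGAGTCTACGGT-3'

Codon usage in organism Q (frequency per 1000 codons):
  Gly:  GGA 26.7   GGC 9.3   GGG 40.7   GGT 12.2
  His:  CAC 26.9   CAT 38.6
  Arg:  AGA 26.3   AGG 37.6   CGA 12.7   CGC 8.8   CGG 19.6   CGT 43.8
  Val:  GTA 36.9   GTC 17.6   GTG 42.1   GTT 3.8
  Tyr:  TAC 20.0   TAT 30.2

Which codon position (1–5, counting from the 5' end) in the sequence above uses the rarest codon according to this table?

Codon 1 CAC (His): 26.9 per 1000.
Codon 2 CGA (Arg): 12.7 per 1000.
Codon 3 GTC (Val): 17.6 per 1000.
Codon 4 TAC (Tyr): 20.0 per 1000.
Codon 5 GGT (Gly): 12.2 per 1000.
Lowest frequency is 12.2 at codon 5.

5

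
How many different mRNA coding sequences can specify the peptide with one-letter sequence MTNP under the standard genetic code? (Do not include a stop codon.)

Met: 1 codon.
Thr: 4 codons.
Asn: 2 codons.
Pro: 4 codons.
1 × 4 × 2 × 4 = 32.

32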